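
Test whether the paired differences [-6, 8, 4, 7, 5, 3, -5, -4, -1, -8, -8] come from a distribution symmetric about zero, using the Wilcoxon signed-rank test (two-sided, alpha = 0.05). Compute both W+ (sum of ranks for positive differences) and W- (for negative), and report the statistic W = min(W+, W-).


Step 1: Drop any zero differences (none here) and take |d_i|.
|d| = [6, 8, 4, 7, 5, 3, 5, 4, 1, 8, 8]
Step 2: Midrank |d_i| (ties get averaged ranks).
ranks: |6|->7, |8|->10, |4|->3.5, |7|->8, |5|->5.5, |3|->2, |5|->5.5, |4|->3.5, |1|->1, |8|->10, |8|->10
Step 3: Attach original signs; sum ranks with positive sign and with negative sign.
W+ = 10 + 3.5 + 8 + 5.5 + 2 = 29
W- = 7 + 5.5 + 3.5 + 1 + 10 + 10 = 37
(Check: W+ + W- = 66 should equal n(n+1)/2 = 66.)
Step 4: Test statistic W = min(W+, W-) = 29.
Step 5: Ties in |d|, so use the tie-corrected normal approximation.
        E[W] = n(n+1)/4 = 11*12/4 = 33.
        Tie groups: |d|=4 (t=2), |d|=5 (t=2), |d|=8 (t=3); sum(t^3 - t) = 36.
        Var[W] = n(n+1)(2n+1)/24 - sum(t^3-t)/48 = 3036/24 - 36/48 = 125.75.
        z = (W - E[W]) / sqrt(Var[W]) = (29 - 33) / 11.2138 = -0.3567.
        Two-sided p = 2*Phi(z) = 0.721315.
Step 6: alpha = 0.05. fail to reject H0.

W+ = 29, W- = 37, W = min = 29, p = 0.721315, fail to reject H0.


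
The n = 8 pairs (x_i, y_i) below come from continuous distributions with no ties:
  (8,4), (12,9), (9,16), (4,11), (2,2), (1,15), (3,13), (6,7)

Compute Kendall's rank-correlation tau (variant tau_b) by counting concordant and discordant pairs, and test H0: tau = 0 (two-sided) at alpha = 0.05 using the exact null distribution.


Step 1: Enumerate the 28 unordered pairs (i,j) with i<j and classify each by sign(x_j-x_i) * sign(y_j-y_i).
  (1,2):dx=+4,dy=+5->C; (1,3):dx=+1,dy=+12->C; (1,4):dx=-4,dy=+7->D; (1,5):dx=-6,dy=-2->C
  (1,6):dx=-7,dy=+11->D; (1,7):dx=-5,dy=+9->D; (1,8):dx=-2,dy=+3->D; (2,3):dx=-3,dy=+7->D
  (2,4):dx=-8,dy=+2->D; (2,5):dx=-10,dy=-7->C; (2,6):dx=-11,dy=+6->D; (2,7):dx=-9,dy=+4->D
  (2,8):dx=-6,dy=-2->C; (3,4):dx=-5,dy=-5->C; (3,5):dx=-7,dy=-14->C; (3,6):dx=-8,dy=-1->C
  (3,7):dx=-6,dy=-3->C; (3,8):dx=-3,dy=-9->C; (4,5):dx=-2,dy=-9->C; (4,6):dx=-3,dy=+4->D
  (4,7):dx=-1,dy=+2->D; (4,8):dx=+2,dy=-4->D; (5,6):dx=-1,dy=+13->D; (5,7):dx=+1,dy=+11->C
  (5,8):dx=+4,dy=+5->C; (6,7):dx=+2,dy=-2->D; (6,8):dx=+5,dy=-8->D; (7,8):dx=+3,dy=-6->D
Step 2: C = 13, D = 15, total pairs = 28.
Step 3: tau = (C - D)/(n(n-1)/2) = (13 - 15)/28 = -0.071429.
Step 4: Exact two-sided p-value (enumerate n! = 40320 permutations of y under H0): p = 0.904861.
Step 5: alpha = 0.05. fail to reject H0.

tau_b = -0.0714 (C=13, D=15), p = 0.904861, fail to reject H0.


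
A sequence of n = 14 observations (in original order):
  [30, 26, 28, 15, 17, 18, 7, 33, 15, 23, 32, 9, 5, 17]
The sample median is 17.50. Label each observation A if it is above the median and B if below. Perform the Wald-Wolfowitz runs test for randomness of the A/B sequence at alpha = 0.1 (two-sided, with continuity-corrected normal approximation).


Step 1: Compute median = 17.50; label A = above, B = below.
Labels in order: AAABBABABAABBB  (n_A = 7, n_B = 7)
Step 2: Count runs R = 8.
Step 3: Under H0 (random ordering), E[R] = 2*n_A*n_B/(n_A+n_B) + 1 = 2*7*7/14 + 1 = 8.0000.
        Var[R] = 2*n_A*n_B*(2*n_A*n_B - n_A - n_B) / ((n_A+n_B)^2 * (n_A+n_B-1)) = 8232/2548 = 3.2308.
        SD[R] = 1.7974.
Step 4: R = E[R], so z = 0 with no continuity correction.
Step 5: Two-sided p-value via normal approximation = 2*(1 - Phi(|z|)) = 1.000000.
Step 6: alpha = 0.1. fail to reject H0.

R = 8, z = 0.0000, p = 1.000000, fail to reject H0.


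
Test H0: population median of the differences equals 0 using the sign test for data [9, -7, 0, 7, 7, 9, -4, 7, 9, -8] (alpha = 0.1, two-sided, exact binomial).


Step 1: Discard zero differences. Original n = 10; n_eff = number of nonzero differences = 9.
Nonzero differences (with sign): +9, -7, +7, +7, +9, -4, +7, +9, -8
Step 2: Count signs: positive = 6, negative = 3.
Step 3: Under H0: P(positive) = 0.5, so the number of positives S ~ Bin(9, 0.5).
Step 4: Two-sided exact p-value = sum of Bin(9,0.5) probabilities at or below the observed probability = 0.507812.
Step 5: alpha = 0.1. fail to reject H0.

n_eff = 9, pos = 6, neg = 3, p = 0.507812, fail to reject H0.


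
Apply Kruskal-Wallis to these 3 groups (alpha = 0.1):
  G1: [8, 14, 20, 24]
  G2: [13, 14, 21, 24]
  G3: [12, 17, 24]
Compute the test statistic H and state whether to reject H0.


Step 1: Combine all N = 11 observations and assign midranks.
sorted (value, group, rank): (8,G1,1), (12,G3,2), (13,G2,3), (14,G1,4.5), (14,G2,4.5), (17,G3,6), (20,G1,7), (21,G2,8), (24,G1,10), (24,G2,10), (24,G3,10)
Step 2: Sum ranks within each group.
R_1 = 22.5 (n_1 = 4)
R_2 = 25.5 (n_2 = 4)
R_3 = 18 (n_3 = 3)
Step 3: H = 12/(N(N+1)) * sum(R_i^2/n_i) - 3(N+1)
     = 12/(11*12) * (22.5^2/4 + 25.5^2/4 + 18^2/3) - 3*12
     = 0.090909 * 397.125 - 36
     = 0.102273.
Step 4: Ties present; correction factor C = 1 - 30/(11^3 - 11) = 0.977273. Corrected H = 0.102273 / 0.977273 = 0.104651.
Step 5: Under H0, H ~ chi^2(2); p-value = 0.949020.
Step 6: alpha = 0.1. fail to reject H0.

H = 0.1047, df = 2, p = 0.949020, fail to reject H0.


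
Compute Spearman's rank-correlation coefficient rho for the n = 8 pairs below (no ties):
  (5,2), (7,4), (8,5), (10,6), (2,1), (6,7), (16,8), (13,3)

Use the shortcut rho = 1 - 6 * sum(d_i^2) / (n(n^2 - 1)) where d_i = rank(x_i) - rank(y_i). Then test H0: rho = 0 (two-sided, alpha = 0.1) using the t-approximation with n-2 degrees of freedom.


Step 1: Rank x and y separately (midranks; no ties here).
rank(x): 5->2, 7->4, 8->5, 10->6, 2->1, 6->3, 16->8, 13->7
rank(y): 2->2, 4->4, 5->5, 6->6, 1->1, 7->7, 8->8, 3->3
Step 2: d_i = R_x(i) - R_y(i); compute d_i^2.
  (2-2)^2=0, (4-4)^2=0, (5-5)^2=0, (6-6)^2=0, (1-1)^2=0, (3-7)^2=16, (8-8)^2=0, (7-3)^2=16
sum(d^2) = 32.
Step 3: rho = 1 - 6*32 / (8*(8^2 - 1)) = 1 - 192/504 = 0.619048.
Step 4: Under H0, t = rho * sqrt((n-2)/(1-rho^2)) = 1.9308 ~ t(6).
Step 5: Two-sided p-value from the t-distribution with 6 df = 0.101733.
Step 6: alpha = 0.1. fail to reject H0.

rho = 0.6190, p = 0.101733, fail to reject H0 at alpha = 0.1.


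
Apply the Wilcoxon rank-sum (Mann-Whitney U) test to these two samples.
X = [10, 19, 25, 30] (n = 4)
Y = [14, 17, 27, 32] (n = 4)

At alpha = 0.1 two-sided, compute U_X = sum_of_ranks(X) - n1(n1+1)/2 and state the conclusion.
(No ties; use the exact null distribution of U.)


Step 1: Combine and sort all 8 observations; assign midranks.
sorted (value, group): (10,X), (14,Y), (17,Y), (19,X), (25,X), (27,Y), (30,X), (32,Y)
ranks: 10->1, 14->2, 17->3, 19->4, 25->5, 27->6, 30->7, 32->8
Step 2: Rank sum for X: R1 = 1 + 4 + 5 + 7 = 17.
Step 3: U_X = R1 - n1(n1+1)/2 = 17 - 4*5/2 = 17 - 10 = 7.
       U_Y = n1*n2 - U_X = 16 - 7 = 9.
Step 4: No ties, so the exact null distribution of U (based on enumerating the C(8,4) = 70 equally likely rank assignments) gives the two-sided p-value.
Step 5: p-value = 0.885714; compare to alpha = 0.1. fail to reject H0.

U_X = 7, p = 0.885714, fail to reject H0 at alpha = 0.1.


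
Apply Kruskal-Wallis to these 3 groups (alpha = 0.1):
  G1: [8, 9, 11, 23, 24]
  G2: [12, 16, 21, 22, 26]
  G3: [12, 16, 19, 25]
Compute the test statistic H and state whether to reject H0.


Step 1: Combine all N = 14 observations and assign midranks.
sorted (value, group, rank): (8,G1,1), (9,G1,2), (11,G1,3), (12,G2,4.5), (12,G3,4.5), (16,G2,6.5), (16,G3,6.5), (19,G3,8), (21,G2,9), (22,G2,10), (23,G1,11), (24,G1,12), (25,G3,13), (26,G2,14)
Step 2: Sum ranks within each group.
R_1 = 29 (n_1 = 5)
R_2 = 44 (n_2 = 5)
R_3 = 32 (n_3 = 4)
Step 3: H = 12/(N(N+1)) * sum(R_i^2/n_i) - 3(N+1)
     = 12/(14*15) * (29^2/5 + 44^2/5 + 32^2/4) - 3*15
     = 0.057143 * 811.4 - 45
     = 1.365714.
Step 4: Ties present; correction factor C = 1 - 12/(14^3 - 14) = 0.995604. Corrected H = 1.365714 / 0.995604 = 1.371744.
Step 5: Under H0, H ~ chi^2(2); p-value = 0.503651.
Step 6: alpha = 0.1. fail to reject H0.

H = 1.3717, df = 2, p = 0.503651, fail to reject H0.


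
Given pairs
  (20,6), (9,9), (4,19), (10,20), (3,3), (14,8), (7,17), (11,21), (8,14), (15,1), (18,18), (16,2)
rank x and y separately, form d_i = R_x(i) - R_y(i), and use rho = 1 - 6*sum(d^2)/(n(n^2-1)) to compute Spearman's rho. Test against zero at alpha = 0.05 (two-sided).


Step 1: Rank x and y separately (midranks; no ties here).
rank(x): 20->12, 9->5, 4->2, 10->6, 3->1, 14->8, 7->3, 11->7, 8->4, 15->9, 18->11, 16->10
rank(y): 6->4, 9->6, 19->10, 20->11, 3->3, 8->5, 17->8, 21->12, 14->7, 1->1, 18->9, 2->2
Step 2: d_i = R_x(i) - R_y(i); compute d_i^2.
  (12-4)^2=64, (5-6)^2=1, (2-10)^2=64, (6-11)^2=25, (1-3)^2=4, (8-5)^2=9, (3-8)^2=25, (7-12)^2=25, (4-7)^2=9, (9-1)^2=64, (11-9)^2=4, (10-2)^2=64
sum(d^2) = 358.
Step 3: rho = 1 - 6*358 / (12*(12^2 - 1)) = 1 - 2148/1716 = -0.251748.
Step 4: Under H0, t = rho * sqrt((n-2)/(1-rho^2)) = -0.8226 ~ t(10).
Step 5: Two-sided p-value from the t-distribution with 10 df = 0.429919.
Step 6: alpha = 0.05. fail to reject H0.

rho = -0.2517, p = 0.429919, fail to reject H0 at alpha = 0.05.


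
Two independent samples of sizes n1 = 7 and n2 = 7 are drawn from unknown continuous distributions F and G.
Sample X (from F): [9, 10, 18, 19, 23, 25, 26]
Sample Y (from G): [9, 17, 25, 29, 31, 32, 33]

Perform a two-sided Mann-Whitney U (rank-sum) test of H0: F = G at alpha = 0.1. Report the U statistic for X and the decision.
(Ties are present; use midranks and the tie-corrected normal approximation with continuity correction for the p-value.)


Step 1: Combine and sort all 14 observations; assign midranks.
sorted (value, group): (9,X), (9,Y), (10,X), (17,Y), (18,X), (19,X), (23,X), (25,X), (25,Y), (26,X), (29,Y), (31,Y), (32,Y), (33,Y)
ranks: 9->1.5, 9->1.5, 10->3, 17->4, 18->5, 19->6, 23->7, 25->8.5, 25->8.5, 26->10, 29->11, 31->12, 32->13, 33->14
Step 2: Rank sum for X: R1 = 1.5 + 3 + 5 + 6 + 7 + 8.5 + 10 = 41.
Step 3: U_X = R1 - n1(n1+1)/2 = 41 - 7*8/2 = 41 - 28 = 13.
       U_Y = n1*n2 - U_X = 49 - 13 = 36.
Step 4: Ties are present, so use the tie-corrected normal approximation (with continuity correction) for the p-value.
Step 5: p-value = 0.158945; compare to alpha = 0.1. fail to reject H0.

U_X = 13, p = 0.158945, fail to reject H0 at alpha = 0.1.


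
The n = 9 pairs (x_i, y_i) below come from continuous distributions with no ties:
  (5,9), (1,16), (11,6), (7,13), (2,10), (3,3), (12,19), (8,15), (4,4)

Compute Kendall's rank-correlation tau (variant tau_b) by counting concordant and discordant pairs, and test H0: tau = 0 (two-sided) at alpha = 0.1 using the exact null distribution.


Step 1: Enumerate the 36 unordered pairs (i,j) with i<j and classify each by sign(x_j-x_i) * sign(y_j-y_i).
  (1,2):dx=-4,dy=+7->D; (1,3):dx=+6,dy=-3->D; (1,4):dx=+2,dy=+4->C; (1,5):dx=-3,dy=+1->D
  (1,6):dx=-2,dy=-6->C; (1,7):dx=+7,dy=+10->C; (1,8):dx=+3,dy=+6->C; (1,9):dx=-1,dy=-5->C
  (2,3):dx=+10,dy=-10->D; (2,4):dx=+6,dy=-3->D; (2,5):dx=+1,dy=-6->D; (2,6):dx=+2,dy=-13->D
  (2,7):dx=+11,dy=+3->C; (2,8):dx=+7,dy=-1->D; (2,9):dx=+3,dy=-12->D; (3,4):dx=-4,dy=+7->D
  (3,5):dx=-9,dy=+4->D; (3,6):dx=-8,dy=-3->C; (3,7):dx=+1,dy=+13->C; (3,8):dx=-3,dy=+9->D
  (3,9):dx=-7,dy=-2->C; (4,5):dx=-5,dy=-3->C; (4,6):dx=-4,dy=-10->C; (4,7):dx=+5,dy=+6->C
  (4,8):dx=+1,dy=+2->C; (4,9):dx=-3,dy=-9->C; (5,6):dx=+1,dy=-7->D; (5,7):dx=+10,dy=+9->C
  (5,8):dx=+6,dy=+5->C; (5,9):dx=+2,dy=-6->D; (6,7):dx=+9,dy=+16->C; (6,8):dx=+5,dy=+12->C
  (6,9):dx=+1,dy=+1->C; (7,8):dx=-4,dy=-4->C; (7,9):dx=-8,dy=-15->C; (8,9):dx=-4,dy=-11->C
Step 2: C = 22, D = 14, total pairs = 36.
Step 3: tau = (C - D)/(n(n-1)/2) = (22 - 14)/36 = 0.222222.
Step 4: Exact two-sided p-value (enumerate n! = 362880 permutations of y under H0): p = 0.476709.
Step 5: alpha = 0.1. fail to reject H0.

tau_b = 0.2222 (C=22, D=14), p = 0.476709, fail to reject H0.


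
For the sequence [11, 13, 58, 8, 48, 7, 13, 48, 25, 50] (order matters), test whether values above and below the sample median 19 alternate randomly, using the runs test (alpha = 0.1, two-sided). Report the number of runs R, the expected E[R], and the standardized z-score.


Step 1: Compute median = 19; label A = above, B = below.
Labels in order: BBABABBAAA  (n_A = 5, n_B = 5)
Step 2: Count runs R = 6.
Step 3: Under H0 (random ordering), E[R] = 2*n_A*n_B/(n_A+n_B) + 1 = 2*5*5/10 + 1 = 6.0000.
        Var[R] = 2*n_A*n_B*(2*n_A*n_B - n_A - n_B) / ((n_A+n_B)^2 * (n_A+n_B-1)) = 2000/900 = 2.2222.
        SD[R] = 1.4907.
Step 4: R = E[R], so z = 0 with no continuity correction.
Step 5: Two-sided p-value via normal approximation = 2*(1 - Phi(|z|)) = 1.000000.
Step 6: alpha = 0.1. fail to reject H0.

R = 6, z = 0.0000, p = 1.000000, fail to reject H0.


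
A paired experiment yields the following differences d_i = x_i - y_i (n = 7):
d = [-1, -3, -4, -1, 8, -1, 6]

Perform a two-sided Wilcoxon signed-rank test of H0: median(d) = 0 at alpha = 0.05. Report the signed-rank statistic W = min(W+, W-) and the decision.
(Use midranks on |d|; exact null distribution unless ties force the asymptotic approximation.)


Step 1: Drop any zero differences (none here) and take |d_i|.
|d| = [1, 3, 4, 1, 8, 1, 6]
Step 2: Midrank |d_i| (ties get averaged ranks).
ranks: |1|->2, |3|->4, |4|->5, |1|->2, |8|->7, |1|->2, |6|->6
Step 3: Attach original signs; sum ranks with positive sign and with negative sign.
W+ = 7 + 6 = 13
W- = 2 + 4 + 5 + 2 + 2 = 15
(Check: W+ + W- = 28 should equal n(n+1)/2 = 28.)
Step 4: Test statistic W = min(W+, W-) = 13.
Step 5: Ties in |d|, so use the tie-corrected normal approximation.
        E[W] = n(n+1)/4 = 7*8/4 = 14.
        Tie groups: |d|=1 (t=3); sum(t^3 - t) = 24.
        Var[W] = n(n+1)(2n+1)/24 - sum(t^3-t)/48 = 840/24 - 24/48 = 34.5.
        z = (W - E[W]) / sqrt(Var[W]) = (13 - 14) / 5.8737 = -0.1703.
        Two-sided p = 2*Phi(z) = 0.864813.
Step 6: alpha = 0.05. fail to reject H0.

W+ = 13, W- = 15, W = min = 13, p = 0.864813, fail to reject H0.


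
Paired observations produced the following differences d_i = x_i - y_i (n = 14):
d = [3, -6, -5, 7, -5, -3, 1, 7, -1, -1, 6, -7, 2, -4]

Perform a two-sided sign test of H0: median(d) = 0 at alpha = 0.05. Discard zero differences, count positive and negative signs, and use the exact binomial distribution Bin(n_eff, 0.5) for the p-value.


Step 1: Discard zero differences. Original n = 14; n_eff = number of nonzero differences = 14.
Nonzero differences (with sign): +3, -6, -5, +7, -5, -3, +1, +7, -1, -1, +6, -7, +2, -4
Step 2: Count signs: positive = 6, negative = 8.
Step 3: Under H0: P(positive) = 0.5, so the number of positives S ~ Bin(14, 0.5).
Step 4: Two-sided exact p-value = sum of Bin(14,0.5) probabilities at or below the observed probability = 0.790527.
Step 5: alpha = 0.05. fail to reject H0.

n_eff = 14, pos = 6, neg = 8, p = 0.790527, fail to reject H0.


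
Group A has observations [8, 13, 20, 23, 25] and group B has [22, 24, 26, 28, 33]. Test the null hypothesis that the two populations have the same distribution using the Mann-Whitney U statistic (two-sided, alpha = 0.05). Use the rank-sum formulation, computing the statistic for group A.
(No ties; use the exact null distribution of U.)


Step 1: Combine and sort all 10 observations; assign midranks.
sorted (value, group): (8,X), (13,X), (20,X), (22,Y), (23,X), (24,Y), (25,X), (26,Y), (28,Y), (33,Y)
ranks: 8->1, 13->2, 20->3, 22->4, 23->5, 24->6, 25->7, 26->8, 28->9, 33->10
Step 2: Rank sum for X: R1 = 1 + 2 + 3 + 5 + 7 = 18.
Step 3: U_X = R1 - n1(n1+1)/2 = 18 - 5*6/2 = 18 - 15 = 3.
       U_Y = n1*n2 - U_X = 25 - 3 = 22.
Step 4: No ties, so the exact null distribution of U (based on enumerating the C(10,5) = 252 equally likely rank assignments) gives the two-sided p-value.
Step 5: p-value = 0.055556; compare to alpha = 0.05. fail to reject H0.

U_X = 3, p = 0.055556, fail to reject H0 at alpha = 0.05.


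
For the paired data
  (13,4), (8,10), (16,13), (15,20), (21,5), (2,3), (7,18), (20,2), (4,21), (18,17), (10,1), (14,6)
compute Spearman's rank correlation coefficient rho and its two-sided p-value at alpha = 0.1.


Step 1: Rank x and y separately (midranks; no ties here).
rank(x): 13->6, 8->4, 16->9, 15->8, 21->12, 2->1, 7->3, 20->11, 4->2, 18->10, 10->5, 14->7
rank(y): 4->4, 10->7, 13->8, 20->11, 5->5, 3->3, 18->10, 2->2, 21->12, 17->9, 1->1, 6->6
Step 2: d_i = R_x(i) - R_y(i); compute d_i^2.
  (6-4)^2=4, (4-7)^2=9, (9-8)^2=1, (8-11)^2=9, (12-5)^2=49, (1-3)^2=4, (3-10)^2=49, (11-2)^2=81, (2-12)^2=100, (10-9)^2=1, (5-1)^2=16, (7-6)^2=1
sum(d^2) = 324.
Step 3: rho = 1 - 6*324 / (12*(12^2 - 1)) = 1 - 1944/1716 = -0.132867.
Step 4: Under H0, t = rho * sqrt((n-2)/(1-rho^2)) = -0.4239 ~ t(10).
Step 5: Two-sided p-value from the t-distribution with 10 df = 0.680598.
Step 6: alpha = 0.1. fail to reject H0.

rho = -0.1329, p = 0.680598, fail to reject H0 at alpha = 0.1.


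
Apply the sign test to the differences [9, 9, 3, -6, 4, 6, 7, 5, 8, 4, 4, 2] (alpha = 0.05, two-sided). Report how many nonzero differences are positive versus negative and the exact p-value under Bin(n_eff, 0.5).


Step 1: Discard zero differences. Original n = 12; n_eff = number of nonzero differences = 12.
Nonzero differences (with sign): +9, +9, +3, -6, +4, +6, +7, +5, +8, +4, +4, +2
Step 2: Count signs: positive = 11, negative = 1.
Step 3: Under H0: P(positive) = 0.5, so the number of positives S ~ Bin(12, 0.5).
Step 4: Two-sided exact p-value = sum of Bin(12,0.5) probabilities at or below the observed probability = 0.006348.
Step 5: alpha = 0.05. reject H0.

n_eff = 12, pos = 11, neg = 1, p = 0.006348, reject H0.


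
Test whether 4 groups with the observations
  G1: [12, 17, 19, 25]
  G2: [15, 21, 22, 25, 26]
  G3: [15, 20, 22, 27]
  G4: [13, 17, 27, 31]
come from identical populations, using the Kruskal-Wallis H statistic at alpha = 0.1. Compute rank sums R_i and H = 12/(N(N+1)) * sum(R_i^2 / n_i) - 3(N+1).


Step 1: Combine all N = 17 observations and assign midranks.
sorted (value, group, rank): (12,G1,1), (13,G4,2), (15,G2,3.5), (15,G3,3.5), (17,G1,5.5), (17,G4,5.5), (19,G1,7), (20,G3,8), (21,G2,9), (22,G2,10.5), (22,G3,10.5), (25,G1,12.5), (25,G2,12.5), (26,G2,14), (27,G3,15.5), (27,G4,15.5), (31,G4,17)
Step 2: Sum ranks within each group.
R_1 = 26 (n_1 = 4)
R_2 = 49.5 (n_2 = 5)
R_3 = 37.5 (n_3 = 4)
R_4 = 40 (n_4 = 4)
Step 3: H = 12/(N(N+1)) * sum(R_i^2/n_i) - 3(N+1)
     = 12/(17*18) * (26^2/4 + 49.5^2/5 + 37.5^2/4 + 40^2/4) - 3*18
     = 0.039216 * 1410.61 - 54
     = 1.318137.
Step 4: Ties present; correction factor C = 1 - 30/(17^3 - 17) = 0.993873. Corrected H = 1.318137 / 0.993873 = 1.326264.
Step 5: Under H0, H ~ chi^2(3); p-value = 0.722906.
Step 6: alpha = 0.1. fail to reject H0.

H = 1.3263, df = 3, p = 0.722906, fail to reject H0.


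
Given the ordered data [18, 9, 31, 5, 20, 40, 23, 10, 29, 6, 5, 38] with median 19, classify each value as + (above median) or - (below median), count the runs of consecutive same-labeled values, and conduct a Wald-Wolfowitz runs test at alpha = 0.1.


Step 1: Compute median = 19; label A = above, B = below.
Labels in order: BBABAAABABBA  (n_A = 6, n_B = 6)
Step 2: Count runs R = 8.
Step 3: Under H0 (random ordering), E[R] = 2*n_A*n_B/(n_A+n_B) + 1 = 2*6*6/12 + 1 = 7.0000.
        Var[R] = 2*n_A*n_B*(2*n_A*n_B - n_A - n_B) / ((n_A+n_B)^2 * (n_A+n_B-1)) = 4320/1584 = 2.7273.
        SD[R] = 1.6514.
Step 4: Continuity-corrected z = (R - 0.5 - E[R]) / SD[R] = (8 - 0.5 - 7.0000) / 1.6514 = 0.3028.
Step 5: Two-sided p-value via normal approximation = 2*(1 - Phi(|z|)) = 0.762069.
Step 6: alpha = 0.1. fail to reject H0.

R = 8, z = 0.3028, p = 0.762069, fail to reject H0.


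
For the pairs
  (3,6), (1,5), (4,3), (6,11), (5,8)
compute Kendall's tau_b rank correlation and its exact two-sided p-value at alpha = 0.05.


Step 1: Enumerate the 10 unordered pairs (i,j) with i<j and classify each by sign(x_j-x_i) * sign(y_j-y_i).
  (1,2):dx=-2,dy=-1->C; (1,3):dx=+1,dy=-3->D; (1,4):dx=+3,dy=+5->C; (1,5):dx=+2,dy=+2->C
  (2,3):dx=+3,dy=-2->D; (2,4):dx=+5,dy=+6->C; (2,5):dx=+4,dy=+3->C; (3,4):dx=+2,dy=+8->C
  (3,5):dx=+1,dy=+5->C; (4,5):dx=-1,dy=-3->C
Step 2: C = 8, D = 2, total pairs = 10.
Step 3: tau = (C - D)/(n(n-1)/2) = (8 - 2)/10 = 0.600000.
Step 4: Exact two-sided p-value (enumerate n! = 120 permutations of y under H0): p = 0.233333.
Step 5: alpha = 0.05. fail to reject H0.

tau_b = 0.6000 (C=8, D=2), p = 0.233333, fail to reject H0.


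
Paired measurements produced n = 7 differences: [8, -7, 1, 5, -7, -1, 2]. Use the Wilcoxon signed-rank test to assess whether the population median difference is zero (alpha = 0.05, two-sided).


Step 1: Drop any zero differences (none here) and take |d_i|.
|d| = [8, 7, 1, 5, 7, 1, 2]
Step 2: Midrank |d_i| (ties get averaged ranks).
ranks: |8|->7, |7|->5.5, |1|->1.5, |5|->4, |7|->5.5, |1|->1.5, |2|->3
Step 3: Attach original signs; sum ranks with positive sign and with negative sign.
W+ = 7 + 1.5 + 4 + 3 = 15.5
W- = 5.5 + 5.5 + 1.5 = 12.5
(Check: W+ + W- = 28 should equal n(n+1)/2 = 28.)
Step 4: Test statistic W = min(W+, W-) = 12.5.
Step 5: Ties in |d|, so use the tie-corrected normal approximation.
        E[W] = n(n+1)/4 = 7*8/4 = 14.
        Tie groups: |d|=1 (t=2), |d|=7 (t=2); sum(t^3 - t) = 12.
        Var[W] = n(n+1)(2n+1)/24 - sum(t^3-t)/48 = 840/24 - 12/48 = 34.75.
        z = (W - E[W]) / sqrt(Var[W]) = (12.5 - 14) / 5.8949 = -0.2545.
        Two-sided p = 2*Phi(z) = 0.799143.
Step 6: alpha = 0.05. fail to reject H0.

W+ = 15.5, W- = 12.5, W = min = 12.5, p = 0.799143, fail to reject H0.


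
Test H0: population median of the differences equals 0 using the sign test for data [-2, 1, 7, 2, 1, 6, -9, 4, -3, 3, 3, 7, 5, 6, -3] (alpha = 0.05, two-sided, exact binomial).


Step 1: Discard zero differences. Original n = 15; n_eff = number of nonzero differences = 15.
Nonzero differences (with sign): -2, +1, +7, +2, +1, +6, -9, +4, -3, +3, +3, +7, +5, +6, -3
Step 2: Count signs: positive = 11, negative = 4.
Step 3: Under H0: P(positive) = 0.5, so the number of positives S ~ Bin(15, 0.5).
Step 4: Two-sided exact p-value = sum of Bin(15,0.5) probabilities at or below the observed probability = 0.118469.
Step 5: alpha = 0.05. fail to reject H0.

n_eff = 15, pos = 11, neg = 4, p = 0.118469, fail to reject H0.


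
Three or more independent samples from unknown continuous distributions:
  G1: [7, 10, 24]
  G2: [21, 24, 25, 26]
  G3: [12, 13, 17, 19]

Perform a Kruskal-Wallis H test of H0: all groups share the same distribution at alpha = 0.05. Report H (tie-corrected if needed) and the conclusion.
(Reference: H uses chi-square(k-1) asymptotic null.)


Step 1: Combine all N = 11 observations and assign midranks.
sorted (value, group, rank): (7,G1,1), (10,G1,2), (12,G3,3), (13,G3,4), (17,G3,5), (19,G3,6), (21,G2,7), (24,G1,8.5), (24,G2,8.5), (25,G2,10), (26,G2,11)
Step 2: Sum ranks within each group.
R_1 = 11.5 (n_1 = 3)
R_2 = 36.5 (n_2 = 4)
R_3 = 18 (n_3 = 4)
Step 3: H = 12/(N(N+1)) * sum(R_i^2/n_i) - 3(N+1)
     = 12/(11*12) * (11.5^2/3 + 36.5^2/4 + 18^2/4) - 3*12
     = 0.090909 * 458.146 - 36
     = 5.649621.
Step 4: Ties present; correction factor C = 1 - 6/(11^3 - 11) = 0.995455. Corrected H = 5.649621 / 0.995455 = 5.675419.
Step 5: Under H0, H ~ chi^2(2); p-value = 0.058560.
Step 6: alpha = 0.05. fail to reject H0.

H = 5.6754, df = 2, p = 0.058560, fail to reject H0.


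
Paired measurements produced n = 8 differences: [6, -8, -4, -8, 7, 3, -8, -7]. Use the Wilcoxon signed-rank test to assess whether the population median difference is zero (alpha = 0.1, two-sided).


Step 1: Drop any zero differences (none here) and take |d_i|.
|d| = [6, 8, 4, 8, 7, 3, 8, 7]
Step 2: Midrank |d_i| (ties get averaged ranks).
ranks: |6|->3, |8|->7, |4|->2, |8|->7, |7|->4.5, |3|->1, |8|->7, |7|->4.5
Step 3: Attach original signs; sum ranks with positive sign and with negative sign.
W+ = 3 + 4.5 + 1 = 8.5
W- = 7 + 2 + 7 + 7 + 4.5 = 27.5
(Check: W+ + W- = 36 should equal n(n+1)/2 = 36.)
Step 4: Test statistic W = min(W+, W-) = 8.5.
Step 5: Ties in |d|, so use the tie-corrected normal approximation.
        E[W] = n(n+1)/4 = 8*9/4 = 18.
        Tie groups: |d|=7 (t=2), |d|=8 (t=3); sum(t^3 - t) = 30.
        Var[W] = n(n+1)(2n+1)/24 - sum(t^3-t)/48 = 1224/24 - 30/48 = 50.375.
        z = (W - E[W]) / sqrt(Var[W]) = (8.5 - 18) / 7.0975 = -1.3385.
        Two-sided p = 2*Phi(z) = 0.180736.
Step 6: alpha = 0.1. fail to reject H0.

W+ = 8.5, W- = 27.5, W = min = 8.5, p = 0.180736, fail to reject H0.


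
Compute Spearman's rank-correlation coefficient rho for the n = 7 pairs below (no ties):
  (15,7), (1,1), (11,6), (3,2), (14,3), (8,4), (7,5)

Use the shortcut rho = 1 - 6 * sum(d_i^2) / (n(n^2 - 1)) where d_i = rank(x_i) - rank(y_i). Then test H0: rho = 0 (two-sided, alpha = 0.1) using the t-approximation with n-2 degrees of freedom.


Step 1: Rank x and y separately (midranks; no ties here).
rank(x): 15->7, 1->1, 11->5, 3->2, 14->6, 8->4, 7->3
rank(y): 7->7, 1->1, 6->6, 2->2, 3->3, 4->4, 5->5
Step 2: d_i = R_x(i) - R_y(i); compute d_i^2.
  (7-7)^2=0, (1-1)^2=0, (5-6)^2=1, (2-2)^2=0, (6-3)^2=9, (4-4)^2=0, (3-5)^2=4
sum(d^2) = 14.
Step 3: rho = 1 - 6*14 / (7*(7^2 - 1)) = 1 - 84/336 = 0.750000.
Step 4: Under H0, t = rho * sqrt((n-2)/(1-rho^2)) = 2.5355 ~ t(5).
Step 5: Two-sided p-value from the t-distribution with 5 df = 0.052181.
Step 6: alpha = 0.1. reject H0.

rho = 0.7500, p = 0.052181, reject H0 at alpha = 0.1.


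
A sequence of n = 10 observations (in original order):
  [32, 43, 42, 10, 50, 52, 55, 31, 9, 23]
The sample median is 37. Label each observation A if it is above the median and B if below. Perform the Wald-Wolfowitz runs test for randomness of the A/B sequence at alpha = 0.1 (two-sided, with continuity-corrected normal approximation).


Step 1: Compute median = 37; label A = above, B = below.
Labels in order: BAABAAABBB  (n_A = 5, n_B = 5)
Step 2: Count runs R = 5.
Step 3: Under H0 (random ordering), E[R] = 2*n_A*n_B/(n_A+n_B) + 1 = 2*5*5/10 + 1 = 6.0000.
        Var[R] = 2*n_A*n_B*(2*n_A*n_B - n_A - n_B) / ((n_A+n_B)^2 * (n_A+n_B-1)) = 2000/900 = 2.2222.
        SD[R] = 1.4907.
Step 4: Continuity-corrected z = (R + 0.5 - E[R]) / SD[R] = (5 + 0.5 - 6.0000) / 1.4907 = -0.3354.
Step 5: Two-sided p-value via normal approximation = 2*(1 - Phi(|z|)) = 0.737316.
Step 6: alpha = 0.1. fail to reject H0.

R = 5, z = -0.3354, p = 0.737316, fail to reject H0.


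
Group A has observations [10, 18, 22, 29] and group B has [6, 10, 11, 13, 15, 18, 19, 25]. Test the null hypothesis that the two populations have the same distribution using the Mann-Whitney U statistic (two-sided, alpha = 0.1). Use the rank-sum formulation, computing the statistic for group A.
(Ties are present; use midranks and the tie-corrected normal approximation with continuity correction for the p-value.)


Step 1: Combine and sort all 12 observations; assign midranks.
sorted (value, group): (6,Y), (10,X), (10,Y), (11,Y), (13,Y), (15,Y), (18,X), (18,Y), (19,Y), (22,X), (25,Y), (29,X)
ranks: 6->1, 10->2.5, 10->2.5, 11->4, 13->5, 15->6, 18->7.5, 18->7.5, 19->9, 22->10, 25->11, 29->12
Step 2: Rank sum for X: R1 = 2.5 + 7.5 + 10 + 12 = 32.
Step 3: U_X = R1 - n1(n1+1)/2 = 32 - 4*5/2 = 32 - 10 = 22.
       U_Y = n1*n2 - U_X = 32 - 22 = 10.
Step 4: Ties are present, so use the tie-corrected normal approximation (with continuity correction) for the p-value.
Step 5: p-value = 0.348547; compare to alpha = 0.1. fail to reject H0.

U_X = 22, p = 0.348547, fail to reject H0 at alpha = 0.1.


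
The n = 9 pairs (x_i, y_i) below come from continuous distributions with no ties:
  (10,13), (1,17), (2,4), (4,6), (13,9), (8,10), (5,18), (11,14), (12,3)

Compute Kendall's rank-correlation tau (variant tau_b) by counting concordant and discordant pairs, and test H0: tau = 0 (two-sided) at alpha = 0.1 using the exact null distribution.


Step 1: Enumerate the 36 unordered pairs (i,j) with i<j and classify each by sign(x_j-x_i) * sign(y_j-y_i).
  (1,2):dx=-9,dy=+4->D; (1,3):dx=-8,dy=-9->C; (1,4):dx=-6,dy=-7->C; (1,5):dx=+3,dy=-4->D
  (1,6):dx=-2,dy=-3->C; (1,7):dx=-5,dy=+5->D; (1,8):dx=+1,dy=+1->C; (1,9):dx=+2,dy=-10->D
  (2,3):dx=+1,dy=-13->D; (2,4):dx=+3,dy=-11->D; (2,5):dx=+12,dy=-8->D; (2,6):dx=+7,dy=-7->D
  (2,7):dx=+4,dy=+1->C; (2,8):dx=+10,dy=-3->D; (2,9):dx=+11,dy=-14->D; (3,4):dx=+2,dy=+2->C
  (3,5):dx=+11,dy=+5->C; (3,6):dx=+6,dy=+6->C; (3,7):dx=+3,dy=+14->C; (3,8):dx=+9,dy=+10->C
  (3,9):dx=+10,dy=-1->D; (4,5):dx=+9,dy=+3->C; (4,6):dx=+4,dy=+4->C; (4,7):dx=+1,dy=+12->C
  (4,8):dx=+7,dy=+8->C; (4,9):dx=+8,dy=-3->D; (5,6):dx=-5,dy=+1->D; (5,7):dx=-8,dy=+9->D
  (5,8):dx=-2,dy=+5->D; (5,9):dx=-1,dy=-6->C; (6,7):dx=-3,dy=+8->D; (6,8):dx=+3,dy=+4->C
  (6,9):dx=+4,dy=-7->D; (7,8):dx=+6,dy=-4->D; (7,9):dx=+7,dy=-15->D; (8,9):dx=+1,dy=-11->D
Step 2: C = 16, D = 20, total pairs = 36.
Step 3: tau = (C - D)/(n(n-1)/2) = (16 - 20)/36 = -0.111111.
Step 4: Exact two-sided p-value (enumerate n! = 362880 permutations of y under H0): p = 0.761414.
Step 5: alpha = 0.1. fail to reject H0.

tau_b = -0.1111 (C=16, D=20), p = 0.761414, fail to reject H0.


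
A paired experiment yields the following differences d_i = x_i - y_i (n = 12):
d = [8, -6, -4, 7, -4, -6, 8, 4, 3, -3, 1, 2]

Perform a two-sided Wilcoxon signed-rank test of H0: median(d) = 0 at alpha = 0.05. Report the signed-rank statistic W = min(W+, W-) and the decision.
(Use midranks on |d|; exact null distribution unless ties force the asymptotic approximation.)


Step 1: Drop any zero differences (none here) and take |d_i|.
|d| = [8, 6, 4, 7, 4, 6, 8, 4, 3, 3, 1, 2]
Step 2: Midrank |d_i| (ties get averaged ranks).
ranks: |8|->11.5, |6|->8.5, |4|->6, |7|->10, |4|->6, |6|->8.5, |8|->11.5, |4|->6, |3|->3.5, |3|->3.5, |1|->1, |2|->2
Step 3: Attach original signs; sum ranks with positive sign and with negative sign.
W+ = 11.5 + 10 + 11.5 + 6 + 3.5 + 1 + 2 = 45.5
W- = 8.5 + 6 + 6 + 8.5 + 3.5 = 32.5
(Check: W+ + W- = 78 should equal n(n+1)/2 = 78.)
Step 4: Test statistic W = min(W+, W-) = 32.5.
Step 5: Ties in |d|, so use the tie-corrected normal approximation.
        E[W] = n(n+1)/4 = 12*13/4 = 39.
        Tie groups: |d|=3 (t=2), |d|=4 (t=3), |d|=6 (t=2), |d|=8 (t=2); sum(t^3 - t) = 42.
        Var[W] = n(n+1)(2n+1)/24 - sum(t^3-t)/48 = 3900/24 - 42/48 = 161.625.
        z = (W - E[W]) / sqrt(Var[W]) = (32.5 - 39) / 12.7132 = -0.5113.
        Two-sided p = 2*Phi(z) = 0.609155.
Step 6: alpha = 0.05. fail to reject H0.

W+ = 45.5, W- = 32.5, W = min = 32.5, p = 0.609155, fail to reject H0.


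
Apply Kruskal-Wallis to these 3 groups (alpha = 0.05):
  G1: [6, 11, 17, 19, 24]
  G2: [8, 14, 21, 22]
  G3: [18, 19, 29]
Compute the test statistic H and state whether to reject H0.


Step 1: Combine all N = 12 observations and assign midranks.
sorted (value, group, rank): (6,G1,1), (8,G2,2), (11,G1,3), (14,G2,4), (17,G1,5), (18,G3,6), (19,G1,7.5), (19,G3,7.5), (21,G2,9), (22,G2,10), (24,G1,11), (29,G3,12)
Step 2: Sum ranks within each group.
R_1 = 27.5 (n_1 = 5)
R_2 = 25 (n_2 = 4)
R_3 = 25.5 (n_3 = 3)
Step 3: H = 12/(N(N+1)) * sum(R_i^2/n_i) - 3(N+1)
     = 12/(12*13) * (27.5^2/5 + 25^2/4 + 25.5^2/3) - 3*13
     = 0.076923 * 524.25 - 39
     = 1.326923.
Step 4: Ties present; correction factor C = 1 - 6/(12^3 - 12) = 0.996503. Corrected H = 1.326923 / 0.996503 = 1.331579.
Step 5: Under H0, H ~ chi^2(2); p-value = 0.513868.
Step 6: alpha = 0.05. fail to reject H0.

H = 1.3316, df = 2, p = 0.513868, fail to reject H0.


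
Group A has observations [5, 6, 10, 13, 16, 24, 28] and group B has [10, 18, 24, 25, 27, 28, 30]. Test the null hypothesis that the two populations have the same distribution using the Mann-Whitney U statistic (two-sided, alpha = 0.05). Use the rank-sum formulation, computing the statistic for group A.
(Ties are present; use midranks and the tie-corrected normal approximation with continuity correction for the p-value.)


Step 1: Combine and sort all 14 observations; assign midranks.
sorted (value, group): (5,X), (6,X), (10,X), (10,Y), (13,X), (16,X), (18,Y), (24,X), (24,Y), (25,Y), (27,Y), (28,X), (28,Y), (30,Y)
ranks: 5->1, 6->2, 10->3.5, 10->3.5, 13->5, 16->6, 18->7, 24->8.5, 24->8.5, 25->10, 27->11, 28->12.5, 28->12.5, 30->14
Step 2: Rank sum for X: R1 = 1 + 2 + 3.5 + 5 + 6 + 8.5 + 12.5 = 38.5.
Step 3: U_X = R1 - n1(n1+1)/2 = 38.5 - 7*8/2 = 38.5 - 28 = 10.5.
       U_Y = n1*n2 - U_X = 49 - 10.5 = 38.5.
Step 4: Ties are present, so use the tie-corrected normal approximation (with continuity correction) for the p-value.
Step 5: p-value = 0.083509; compare to alpha = 0.05. fail to reject H0.

U_X = 10.5, p = 0.083509, fail to reject H0 at alpha = 0.05.


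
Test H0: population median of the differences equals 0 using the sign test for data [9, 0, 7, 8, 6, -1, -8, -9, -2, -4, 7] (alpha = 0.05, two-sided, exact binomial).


Step 1: Discard zero differences. Original n = 11; n_eff = number of nonzero differences = 10.
Nonzero differences (with sign): +9, +7, +8, +6, -1, -8, -9, -2, -4, +7
Step 2: Count signs: positive = 5, negative = 5.
Step 3: Under H0: P(positive) = 0.5, so the number of positives S ~ Bin(10, 0.5).
Step 4: Two-sided exact p-value = sum of Bin(10,0.5) probabilities at or below the observed probability = 1.000000.
Step 5: alpha = 0.05. fail to reject H0.

n_eff = 10, pos = 5, neg = 5, p = 1.000000, fail to reject H0.


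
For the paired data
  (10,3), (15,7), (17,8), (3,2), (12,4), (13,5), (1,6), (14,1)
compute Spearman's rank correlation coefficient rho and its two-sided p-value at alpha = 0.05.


Step 1: Rank x and y separately (midranks; no ties here).
rank(x): 10->3, 15->7, 17->8, 3->2, 12->4, 13->5, 1->1, 14->6
rank(y): 3->3, 7->7, 8->8, 2->2, 4->4, 5->5, 6->6, 1->1
Step 2: d_i = R_x(i) - R_y(i); compute d_i^2.
  (3-3)^2=0, (7-7)^2=0, (8-8)^2=0, (2-2)^2=0, (4-4)^2=0, (5-5)^2=0, (1-6)^2=25, (6-1)^2=25
sum(d^2) = 50.
Step 3: rho = 1 - 6*50 / (8*(8^2 - 1)) = 1 - 300/504 = 0.404762.
Step 4: Under H0, t = rho * sqrt((n-2)/(1-rho^2)) = 1.0842 ~ t(6).
Step 5: Two-sided p-value from the t-distribution with 6 df = 0.319889.
Step 6: alpha = 0.05. fail to reject H0.

rho = 0.4048, p = 0.319889, fail to reject H0 at alpha = 0.05.


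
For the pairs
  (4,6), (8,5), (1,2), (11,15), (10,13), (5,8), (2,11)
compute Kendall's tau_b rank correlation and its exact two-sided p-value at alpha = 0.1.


Step 1: Enumerate the 21 unordered pairs (i,j) with i<j and classify each by sign(x_j-x_i) * sign(y_j-y_i).
  (1,2):dx=+4,dy=-1->D; (1,3):dx=-3,dy=-4->C; (1,4):dx=+7,dy=+9->C; (1,5):dx=+6,dy=+7->C
  (1,6):dx=+1,dy=+2->C; (1,7):dx=-2,dy=+5->D; (2,3):dx=-7,dy=-3->C; (2,4):dx=+3,dy=+10->C
  (2,5):dx=+2,dy=+8->C; (2,6):dx=-3,dy=+3->D; (2,7):dx=-6,dy=+6->D; (3,4):dx=+10,dy=+13->C
  (3,5):dx=+9,dy=+11->C; (3,6):dx=+4,dy=+6->C; (3,7):dx=+1,dy=+9->C; (4,5):dx=-1,dy=-2->C
  (4,6):dx=-6,dy=-7->C; (4,7):dx=-9,dy=-4->C; (5,6):dx=-5,dy=-5->C; (5,7):dx=-8,dy=-2->C
  (6,7):dx=-3,dy=+3->D
Step 2: C = 16, D = 5, total pairs = 21.
Step 3: tau = (C - D)/(n(n-1)/2) = (16 - 5)/21 = 0.523810.
Step 4: Exact two-sided p-value (enumerate n! = 5040 permutations of y under H0): p = 0.136111.
Step 5: alpha = 0.1. fail to reject H0.

tau_b = 0.5238 (C=16, D=5), p = 0.136111, fail to reject H0.


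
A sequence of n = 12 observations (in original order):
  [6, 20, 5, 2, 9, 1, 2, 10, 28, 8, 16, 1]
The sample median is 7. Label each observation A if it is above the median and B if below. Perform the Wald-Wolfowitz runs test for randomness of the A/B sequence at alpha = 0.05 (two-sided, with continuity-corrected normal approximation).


Step 1: Compute median = 7; label A = above, B = below.
Labels in order: BABBABBAAAAB  (n_A = 6, n_B = 6)
Step 2: Count runs R = 7.
Step 3: Under H0 (random ordering), E[R] = 2*n_A*n_B/(n_A+n_B) + 1 = 2*6*6/12 + 1 = 7.0000.
        Var[R] = 2*n_A*n_B*(2*n_A*n_B - n_A - n_B) / ((n_A+n_B)^2 * (n_A+n_B-1)) = 4320/1584 = 2.7273.
        SD[R] = 1.6514.
Step 4: R = E[R], so z = 0 with no continuity correction.
Step 5: Two-sided p-value via normal approximation = 2*(1 - Phi(|z|)) = 1.000000.
Step 6: alpha = 0.05. fail to reject H0.

R = 7, z = 0.0000, p = 1.000000, fail to reject H0.


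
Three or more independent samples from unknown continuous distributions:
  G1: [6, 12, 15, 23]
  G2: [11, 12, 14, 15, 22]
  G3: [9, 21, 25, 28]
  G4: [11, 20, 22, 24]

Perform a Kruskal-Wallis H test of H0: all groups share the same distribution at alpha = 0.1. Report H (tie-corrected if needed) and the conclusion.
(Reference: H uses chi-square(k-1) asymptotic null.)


Step 1: Combine all N = 17 observations and assign midranks.
sorted (value, group, rank): (6,G1,1), (9,G3,2), (11,G2,3.5), (11,G4,3.5), (12,G1,5.5), (12,G2,5.5), (14,G2,7), (15,G1,8.5), (15,G2,8.5), (20,G4,10), (21,G3,11), (22,G2,12.5), (22,G4,12.5), (23,G1,14), (24,G4,15), (25,G3,16), (28,G3,17)
Step 2: Sum ranks within each group.
R_1 = 29 (n_1 = 4)
R_2 = 37 (n_2 = 5)
R_3 = 46 (n_3 = 4)
R_4 = 41 (n_4 = 4)
Step 3: H = 12/(N(N+1)) * sum(R_i^2/n_i) - 3(N+1)
     = 12/(17*18) * (29^2/4 + 37^2/5 + 46^2/4 + 41^2/4) - 3*18
     = 0.039216 * 1433.3 - 54
     = 2.207843.
Step 4: Ties present; correction factor C = 1 - 24/(17^3 - 17) = 0.995098. Corrected H = 2.207843 / 0.995098 = 2.218719.
Step 5: Under H0, H ~ chi^2(3); p-value = 0.528271.
Step 6: alpha = 0.1. fail to reject H0.

H = 2.2187, df = 3, p = 0.528271, fail to reject H0.


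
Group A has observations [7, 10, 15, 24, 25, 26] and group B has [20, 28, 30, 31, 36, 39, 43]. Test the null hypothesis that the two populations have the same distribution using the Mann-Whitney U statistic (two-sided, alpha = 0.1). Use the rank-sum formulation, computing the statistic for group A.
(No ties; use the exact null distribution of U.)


Step 1: Combine and sort all 13 observations; assign midranks.
sorted (value, group): (7,X), (10,X), (15,X), (20,Y), (24,X), (25,X), (26,X), (28,Y), (30,Y), (31,Y), (36,Y), (39,Y), (43,Y)
ranks: 7->1, 10->2, 15->3, 20->4, 24->5, 25->6, 26->7, 28->8, 30->9, 31->10, 36->11, 39->12, 43->13
Step 2: Rank sum for X: R1 = 1 + 2 + 3 + 5 + 6 + 7 = 24.
Step 3: U_X = R1 - n1(n1+1)/2 = 24 - 6*7/2 = 24 - 21 = 3.
       U_Y = n1*n2 - U_X = 42 - 3 = 39.
Step 4: No ties, so the exact null distribution of U (based on enumerating the C(13,6) = 1716 equally likely rank assignments) gives the two-sided p-value.
Step 5: p-value = 0.008159; compare to alpha = 0.1. reject H0.

U_X = 3, p = 0.008159, reject H0 at alpha = 0.1.


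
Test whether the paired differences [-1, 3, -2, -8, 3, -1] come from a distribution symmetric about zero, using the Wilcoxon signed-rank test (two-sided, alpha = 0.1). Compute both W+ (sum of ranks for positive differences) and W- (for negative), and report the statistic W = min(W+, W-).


Step 1: Drop any zero differences (none here) and take |d_i|.
|d| = [1, 3, 2, 8, 3, 1]
Step 2: Midrank |d_i| (ties get averaged ranks).
ranks: |1|->1.5, |3|->4.5, |2|->3, |8|->6, |3|->4.5, |1|->1.5
Step 3: Attach original signs; sum ranks with positive sign and with negative sign.
W+ = 4.5 + 4.5 = 9
W- = 1.5 + 3 + 6 + 1.5 = 12
(Check: W+ + W- = 21 should equal n(n+1)/2 = 21.)
Step 4: Test statistic W = min(W+, W-) = 9.
Step 5: Ties in |d|, so use the tie-corrected normal approximation.
        E[W] = n(n+1)/4 = 6*7/4 = 10.5.
        Tie groups: |d|=1 (t=2), |d|=3 (t=2); sum(t^3 - t) = 12.
        Var[W] = n(n+1)(2n+1)/24 - sum(t^3-t)/48 = 546/24 - 12/48 = 22.5.
        z = (W - E[W]) / sqrt(Var[W]) = (9 - 10.5) / 4.7434 = -0.3162.
        Two-sided p = 2*Phi(z) = 0.751830.
Step 6: alpha = 0.1. fail to reject H0.

W+ = 9, W- = 12, W = min = 9, p = 0.751830, fail to reject H0.


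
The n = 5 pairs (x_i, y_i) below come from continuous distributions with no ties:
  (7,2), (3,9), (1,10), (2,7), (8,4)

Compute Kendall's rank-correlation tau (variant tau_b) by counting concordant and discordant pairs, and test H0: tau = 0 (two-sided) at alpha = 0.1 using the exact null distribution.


Step 1: Enumerate the 10 unordered pairs (i,j) with i<j and classify each by sign(x_j-x_i) * sign(y_j-y_i).
  (1,2):dx=-4,dy=+7->D; (1,3):dx=-6,dy=+8->D; (1,4):dx=-5,dy=+5->D; (1,5):dx=+1,dy=+2->C
  (2,3):dx=-2,dy=+1->D; (2,4):dx=-1,dy=-2->C; (2,5):dx=+5,dy=-5->D; (3,4):dx=+1,dy=-3->D
  (3,5):dx=+7,dy=-6->D; (4,5):dx=+6,dy=-3->D
Step 2: C = 2, D = 8, total pairs = 10.
Step 3: tau = (C - D)/(n(n-1)/2) = (2 - 8)/10 = -0.600000.
Step 4: Exact two-sided p-value (enumerate n! = 120 permutations of y under H0): p = 0.233333.
Step 5: alpha = 0.1. fail to reject H0.

tau_b = -0.6000 (C=2, D=8), p = 0.233333, fail to reject H0.
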